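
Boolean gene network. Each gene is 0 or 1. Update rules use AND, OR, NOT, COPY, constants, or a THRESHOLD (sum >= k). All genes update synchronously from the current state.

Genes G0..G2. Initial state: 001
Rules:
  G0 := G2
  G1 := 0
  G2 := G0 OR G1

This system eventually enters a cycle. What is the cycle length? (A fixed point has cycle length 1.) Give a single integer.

Answer: 2

Derivation:
Step 0: 001
Step 1: G0=G2=1 G1=0(const) G2=G0|G1=0|0=0 -> 100
Step 2: G0=G2=0 G1=0(const) G2=G0|G1=1|0=1 -> 001
State from step 2 equals state from step 0 -> cycle length 2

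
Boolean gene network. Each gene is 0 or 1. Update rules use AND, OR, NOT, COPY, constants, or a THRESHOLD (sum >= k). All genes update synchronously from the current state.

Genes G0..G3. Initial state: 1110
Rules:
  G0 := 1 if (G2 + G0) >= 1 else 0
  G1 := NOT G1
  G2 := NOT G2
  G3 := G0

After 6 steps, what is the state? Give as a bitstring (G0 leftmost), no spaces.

Step 1: G0=(1+1>=1)=1 G1=NOT G1=NOT 1=0 G2=NOT G2=NOT 1=0 G3=G0=1 -> 1001
Step 2: G0=(0+1>=1)=1 G1=NOT G1=NOT 0=1 G2=NOT G2=NOT 0=1 G3=G0=1 -> 1111
Step 3: G0=(1+1>=1)=1 G1=NOT G1=NOT 1=0 G2=NOT G2=NOT 1=0 G3=G0=1 -> 1001
Step 4: G0=(0+1>=1)=1 G1=NOT G1=NOT 0=1 G2=NOT G2=NOT 0=1 G3=G0=1 -> 1111
Step 5: G0=(1+1>=1)=1 G1=NOT G1=NOT 1=0 G2=NOT G2=NOT 1=0 G3=G0=1 -> 1001
Step 6: G0=(0+1>=1)=1 G1=NOT G1=NOT 0=1 G2=NOT G2=NOT 0=1 G3=G0=1 -> 1111

1111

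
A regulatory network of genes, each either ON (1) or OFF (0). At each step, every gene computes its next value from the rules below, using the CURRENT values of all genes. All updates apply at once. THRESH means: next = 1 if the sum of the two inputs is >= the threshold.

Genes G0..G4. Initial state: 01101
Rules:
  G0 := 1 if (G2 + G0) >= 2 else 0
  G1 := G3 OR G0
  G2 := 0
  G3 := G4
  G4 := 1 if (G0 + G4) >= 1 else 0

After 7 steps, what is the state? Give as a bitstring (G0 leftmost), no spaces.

Step 1: G0=(1+0>=2)=0 G1=G3|G0=0|0=0 G2=0(const) G3=G4=1 G4=(0+1>=1)=1 -> 00011
Step 2: G0=(0+0>=2)=0 G1=G3|G0=1|0=1 G2=0(const) G3=G4=1 G4=(0+1>=1)=1 -> 01011
Step 3: G0=(0+0>=2)=0 G1=G3|G0=1|0=1 G2=0(const) G3=G4=1 G4=(0+1>=1)=1 -> 01011
Step 4: G0=(0+0>=2)=0 G1=G3|G0=1|0=1 G2=0(const) G3=G4=1 G4=(0+1>=1)=1 -> 01011
Step 5: G0=(0+0>=2)=0 G1=G3|G0=1|0=1 G2=0(const) G3=G4=1 G4=(0+1>=1)=1 -> 01011
Step 6: G0=(0+0>=2)=0 G1=G3|G0=1|0=1 G2=0(const) G3=G4=1 G4=(0+1>=1)=1 -> 01011
Step 7: G0=(0+0>=2)=0 G1=G3|G0=1|0=1 G2=0(const) G3=G4=1 G4=(0+1>=1)=1 -> 01011

01011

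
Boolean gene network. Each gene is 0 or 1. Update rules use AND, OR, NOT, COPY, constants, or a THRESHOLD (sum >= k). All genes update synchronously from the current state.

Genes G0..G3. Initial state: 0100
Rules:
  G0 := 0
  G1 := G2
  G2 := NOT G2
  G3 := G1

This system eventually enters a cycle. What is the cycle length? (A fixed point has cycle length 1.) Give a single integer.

Step 0: 0100
Step 1: G0=0(const) G1=G2=0 G2=NOT G2=NOT 0=1 G3=G1=1 -> 0011
Step 2: G0=0(const) G1=G2=1 G2=NOT G2=NOT 1=0 G3=G1=0 -> 0100
State from step 2 equals state from step 0 -> cycle length 2

Answer: 2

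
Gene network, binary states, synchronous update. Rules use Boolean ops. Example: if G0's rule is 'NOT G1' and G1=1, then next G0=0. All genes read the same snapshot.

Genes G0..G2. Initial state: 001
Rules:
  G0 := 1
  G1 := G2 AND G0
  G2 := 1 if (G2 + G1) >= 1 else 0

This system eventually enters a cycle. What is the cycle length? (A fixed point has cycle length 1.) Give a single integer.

Step 0: 001
Step 1: G0=1(const) G1=G2&G0=1&0=0 G2=(1+0>=1)=1 -> 101
Step 2: G0=1(const) G1=G2&G0=1&1=1 G2=(1+0>=1)=1 -> 111
Step 3: G0=1(const) G1=G2&G0=1&1=1 G2=(1+1>=1)=1 -> 111
State from step 3 equals state from step 2 -> cycle length 1

Answer: 1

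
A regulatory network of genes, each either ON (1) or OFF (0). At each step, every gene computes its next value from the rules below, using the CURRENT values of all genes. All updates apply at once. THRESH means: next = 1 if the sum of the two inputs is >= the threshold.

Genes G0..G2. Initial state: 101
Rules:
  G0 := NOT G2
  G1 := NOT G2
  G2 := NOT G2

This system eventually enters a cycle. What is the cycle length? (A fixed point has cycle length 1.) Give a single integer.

Step 0: 101
Step 1: G0=NOT G2=NOT 1=0 G1=NOT G2=NOT 1=0 G2=NOT G2=NOT 1=0 -> 000
Step 2: G0=NOT G2=NOT 0=1 G1=NOT G2=NOT 0=1 G2=NOT G2=NOT 0=1 -> 111
Step 3: G0=NOT G2=NOT 1=0 G1=NOT G2=NOT 1=0 G2=NOT G2=NOT 1=0 -> 000
State from step 3 equals state from step 1 -> cycle length 2

Answer: 2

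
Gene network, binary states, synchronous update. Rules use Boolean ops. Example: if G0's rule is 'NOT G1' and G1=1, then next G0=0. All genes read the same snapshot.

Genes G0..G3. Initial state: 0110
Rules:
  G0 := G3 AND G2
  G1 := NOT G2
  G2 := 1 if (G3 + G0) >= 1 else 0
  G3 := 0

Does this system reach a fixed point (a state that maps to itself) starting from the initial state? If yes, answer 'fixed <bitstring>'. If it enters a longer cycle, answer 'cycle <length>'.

Answer: fixed 0100

Derivation:
Step 0: 0110
Step 1: G0=G3&G2=0&1=0 G1=NOT G2=NOT 1=0 G2=(0+0>=1)=0 G3=0(const) -> 0000
Step 2: G0=G3&G2=0&0=0 G1=NOT G2=NOT 0=1 G2=(0+0>=1)=0 G3=0(const) -> 0100
Step 3: G0=G3&G2=0&0=0 G1=NOT G2=NOT 0=1 G2=(0+0>=1)=0 G3=0(const) -> 0100
Fixed point reached at step 2: 0100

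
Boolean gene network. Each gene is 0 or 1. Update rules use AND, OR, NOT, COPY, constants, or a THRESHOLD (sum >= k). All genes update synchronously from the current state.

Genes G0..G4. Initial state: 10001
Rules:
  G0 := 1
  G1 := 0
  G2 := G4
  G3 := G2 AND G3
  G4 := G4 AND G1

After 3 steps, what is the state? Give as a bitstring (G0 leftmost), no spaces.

Step 1: G0=1(const) G1=0(const) G2=G4=1 G3=G2&G3=0&0=0 G4=G4&G1=1&0=0 -> 10100
Step 2: G0=1(const) G1=0(const) G2=G4=0 G3=G2&G3=1&0=0 G4=G4&G1=0&0=0 -> 10000
Step 3: G0=1(const) G1=0(const) G2=G4=0 G3=G2&G3=0&0=0 G4=G4&G1=0&0=0 -> 10000

10000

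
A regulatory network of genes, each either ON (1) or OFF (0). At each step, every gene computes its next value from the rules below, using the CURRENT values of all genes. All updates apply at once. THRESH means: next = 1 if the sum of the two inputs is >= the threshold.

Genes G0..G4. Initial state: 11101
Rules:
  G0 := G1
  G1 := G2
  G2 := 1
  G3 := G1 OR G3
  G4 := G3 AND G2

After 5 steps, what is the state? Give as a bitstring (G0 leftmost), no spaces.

Step 1: G0=G1=1 G1=G2=1 G2=1(const) G3=G1|G3=1|0=1 G4=G3&G2=0&1=0 -> 11110
Step 2: G0=G1=1 G1=G2=1 G2=1(const) G3=G1|G3=1|1=1 G4=G3&G2=1&1=1 -> 11111
Step 3: G0=G1=1 G1=G2=1 G2=1(const) G3=G1|G3=1|1=1 G4=G3&G2=1&1=1 -> 11111
Step 4: G0=G1=1 G1=G2=1 G2=1(const) G3=G1|G3=1|1=1 G4=G3&G2=1&1=1 -> 11111
Step 5: G0=G1=1 G1=G2=1 G2=1(const) G3=G1|G3=1|1=1 G4=G3&G2=1&1=1 -> 11111

11111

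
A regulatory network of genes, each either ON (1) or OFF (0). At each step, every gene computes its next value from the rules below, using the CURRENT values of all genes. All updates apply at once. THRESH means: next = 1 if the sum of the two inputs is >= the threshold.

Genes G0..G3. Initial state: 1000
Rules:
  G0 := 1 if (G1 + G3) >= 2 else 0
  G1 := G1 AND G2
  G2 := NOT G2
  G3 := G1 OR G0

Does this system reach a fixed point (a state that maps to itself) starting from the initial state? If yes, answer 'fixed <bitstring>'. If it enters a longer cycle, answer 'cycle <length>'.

Step 0: 1000
Step 1: G0=(0+0>=2)=0 G1=G1&G2=0&0=0 G2=NOT G2=NOT 0=1 G3=G1|G0=0|1=1 -> 0011
Step 2: G0=(0+1>=2)=0 G1=G1&G2=0&1=0 G2=NOT G2=NOT 1=0 G3=G1|G0=0|0=0 -> 0000
Step 3: G0=(0+0>=2)=0 G1=G1&G2=0&0=0 G2=NOT G2=NOT 0=1 G3=G1|G0=0|0=0 -> 0010
Step 4: G0=(0+0>=2)=0 G1=G1&G2=0&1=0 G2=NOT G2=NOT 1=0 G3=G1|G0=0|0=0 -> 0000
Cycle of length 2 starting at step 2 -> no fixed point

Answer: cycle 2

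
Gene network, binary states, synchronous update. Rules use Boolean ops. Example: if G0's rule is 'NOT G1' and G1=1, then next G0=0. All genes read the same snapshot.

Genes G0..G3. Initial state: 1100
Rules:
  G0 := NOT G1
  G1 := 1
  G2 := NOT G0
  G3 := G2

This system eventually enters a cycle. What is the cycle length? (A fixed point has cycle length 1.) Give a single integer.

Step 0: 1100
Step 1: G0=NOT G1=NOT 1=0 G1=1(const) G2=NOT G0=NOT 1=0 G3=G2=0 -> 0100
Step 2: G0=NOT G1=NOT 1=0 G1=1(const) G2=NOT G0=NOT 0=1 G3=G2=0 -> 0110
Step 3: G0=NOT G1=NOT 1=0 G1=1(const) G2=NOT G0=NOT 0=1 G3=G2=1 -> 0111
Step 4: G0=NOT G1=NOT 1=0 G1=1(const) G2=NOT G0=NOT 0=1 G3=G2=1 -> 0111
State from step 4 equals state from step 3 -> cycle length 1

Answer: 1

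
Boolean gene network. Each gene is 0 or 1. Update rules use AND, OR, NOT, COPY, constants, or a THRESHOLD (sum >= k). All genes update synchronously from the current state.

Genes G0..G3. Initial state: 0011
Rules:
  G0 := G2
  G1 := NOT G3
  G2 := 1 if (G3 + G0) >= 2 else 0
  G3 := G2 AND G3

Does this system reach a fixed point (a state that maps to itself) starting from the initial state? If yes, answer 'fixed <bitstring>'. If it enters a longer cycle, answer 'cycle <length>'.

Step 0: 0011
Step 1: G0=G2=1 G1=NOT G3=NOT 1=0 G2=(1+0>=2)=0 G3=G2&G3=1&1=1 -> 1001
Step 2: G0=G2=0 G1=NOT G3=NOT 1=0 G2=(1+1>=2)=1 G3=G2&G3=0&1=0 -> 0010
Step 3: G0=G2=1 G1=NOT G3=NOT 0=1 G2=(0+0>=2)=0 G3=G2&G3=1&0=0 -> 1100
Step 4: G0=G2=0 G1=NOT G3=NOT 0=1 G2=(0+1>=2)=0 G3=G2&G3=0&0=0 -> 0100
Step 5: G0=G2=0 G1=NOT G3=NOT 0=1 G2=(0+0>=2)=0 G3=G2&G3=0&0=0 -> 0100
Fixed point reached at step 4: 0100

Answer: fixed 0100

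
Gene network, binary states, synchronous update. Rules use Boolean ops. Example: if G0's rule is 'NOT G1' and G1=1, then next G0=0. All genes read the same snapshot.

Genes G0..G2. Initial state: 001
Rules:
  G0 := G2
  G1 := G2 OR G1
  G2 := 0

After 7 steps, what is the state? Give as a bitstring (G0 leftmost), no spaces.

Step 1: G0=G2=1 G1=G2|G1=1|0=1 G2=0(const) -> 110
Step 2: G0=G2=0 G1=G2|G1=0|1=1 G2=0(const) -> 010
Step 3: G0=G2=0 G1=G2|G1=0|1=1 G2=0(const) -> 010
Step 4: G0=G2=0 G1=G2|G1=0|1=1 G2=0(const) -> 010
Step 5: G0=G2=0 G1=G2|G1=0|1=1 G2=0(const) -> 010
Step 6: G0=G2=0 G1=G2|G1=0|1=1 G2=0(const) -> 010
Step 7: G0=G2=0 G1=G2|G1=0|1=1 G2=0(const) -> 010

010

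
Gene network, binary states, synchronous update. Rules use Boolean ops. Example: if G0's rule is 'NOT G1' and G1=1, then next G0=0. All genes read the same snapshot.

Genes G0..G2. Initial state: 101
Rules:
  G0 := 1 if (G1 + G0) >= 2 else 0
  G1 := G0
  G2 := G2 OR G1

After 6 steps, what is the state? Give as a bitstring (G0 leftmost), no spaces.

Step 1: G0=(0+1>=2)=0 G1=G0=1 G2=G2|G1=1|0=1 -> 011
Step 2: G0=(1+0>=2)=0 G1=G0=0 G2=G2|G1=1|1=1 -> 001
Step 3: G0=(0+0>=2)=0 G1=G0=0 G2=G2|G1=1|0=1 -> 001
Step 4: G0=(0+0>=2)=0 G1=G0=0 G2=G2|G1=1|0=1 -> 001
Step 5: G0=(0+0>=2)=0 G1=G0=0 G2=G2|G1=1|0=1 -> 001
Step 6: G0=(0+0>=2)=0 G1=G0=0 G2=G2|G1=1|0=1 -> 001

001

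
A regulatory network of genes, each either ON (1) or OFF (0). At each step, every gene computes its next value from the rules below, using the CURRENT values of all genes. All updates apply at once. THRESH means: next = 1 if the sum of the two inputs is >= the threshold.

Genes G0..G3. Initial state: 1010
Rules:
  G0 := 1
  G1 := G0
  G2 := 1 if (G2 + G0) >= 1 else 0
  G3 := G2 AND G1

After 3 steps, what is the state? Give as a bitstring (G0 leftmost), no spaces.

Step 1: G0=1(const) G1=G0=1 G2=(1+1>=1)=1 G3=G2&G1=1&0=0 -> 1110
Step 2: G0=1(const) G1=G0=1 G2=(1+1>=1)=1 G3=G2&G1=1&1=1 -> 1111
Step 3: G0=1(const) G1=G0=1 G2=(1+1>=1)=1 G3=G2&G1=1&1=1 -> 1111

1111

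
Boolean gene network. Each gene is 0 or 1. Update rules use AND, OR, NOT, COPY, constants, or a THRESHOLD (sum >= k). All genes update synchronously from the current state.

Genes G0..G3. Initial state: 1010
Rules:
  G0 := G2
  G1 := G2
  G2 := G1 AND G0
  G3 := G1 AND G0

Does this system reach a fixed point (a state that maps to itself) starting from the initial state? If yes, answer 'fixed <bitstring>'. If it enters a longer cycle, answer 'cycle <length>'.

Answer: cycle 2

Derivation:
Step 0: 1010
Step 1: G0=G2=1 G1=G2=1 G2=G1&G0=0&1=0 G3=G1&G0=0&1=0 -> 1100
Step 2: G0=G2=0 G1=G2=0 G2=G1&G0=1&1=1 G3=G1&G0=1&1=1 -> 0011
Step 3: G0=G2=1 G1=G2=1 G2=G1&G0=0&0=0 G3=G1&G0=0&0=0 -> 1100
Cycle of length 2 starting at step 1 -> no fixed point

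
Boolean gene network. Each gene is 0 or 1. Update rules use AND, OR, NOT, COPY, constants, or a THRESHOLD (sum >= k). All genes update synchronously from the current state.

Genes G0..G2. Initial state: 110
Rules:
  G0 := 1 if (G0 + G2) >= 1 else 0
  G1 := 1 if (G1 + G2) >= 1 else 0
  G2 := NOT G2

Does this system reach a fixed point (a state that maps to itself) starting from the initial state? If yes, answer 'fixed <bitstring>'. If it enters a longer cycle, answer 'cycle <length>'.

Answer: cycle 2

Derivation:
Step 0: 110
Step 1: G0=(1+0>=1)=1 G1=(1+0>=1)=1 G2=NOT G2=NOT 0=1 -> 111
Step 2: G0=(1+1>=1)=1 G1=(1+1>=1)=1 G2=NOT G2=NOT 1=0 -> 110
Cycle of length 2 starting at step 0 -> no fixed point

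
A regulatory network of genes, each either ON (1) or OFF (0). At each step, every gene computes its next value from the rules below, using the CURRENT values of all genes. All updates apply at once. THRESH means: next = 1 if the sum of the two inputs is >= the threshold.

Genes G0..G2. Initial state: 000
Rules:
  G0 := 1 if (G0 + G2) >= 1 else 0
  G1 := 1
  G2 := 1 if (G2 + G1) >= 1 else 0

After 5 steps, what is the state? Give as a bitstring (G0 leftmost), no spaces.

Step 1: G0=(0+0>=1)=0 G1=1(const) G2=(0+0>=1)=0 -> 010
Step 2: G0=(0+0>=1)=0 G1=1(const) G2=(0+1>=1)=1 -> 011
Step 3: G0=(0+1>=1)=1 G1=1(const) G2=(1+1>=1)=1 -> 111
Step 4: G0=(1+1>=1)=1 G1=1(const) G2=(1+1>=1)=1 -> 111
Step 5: G0=(1+1>=1)=1 G1=1(const) G2=(1+1>=1)=1 -> 111

111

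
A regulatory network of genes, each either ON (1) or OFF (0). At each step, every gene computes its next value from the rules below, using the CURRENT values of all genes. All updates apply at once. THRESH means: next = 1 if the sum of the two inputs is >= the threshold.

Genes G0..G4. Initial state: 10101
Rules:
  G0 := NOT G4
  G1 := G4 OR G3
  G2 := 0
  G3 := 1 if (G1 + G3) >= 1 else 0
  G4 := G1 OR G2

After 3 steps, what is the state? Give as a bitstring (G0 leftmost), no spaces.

Step 1: G0=NOT G4=NOT 1=0 G1=G4|G3=1|0=1 G2=0(const) G3=(0+0>=1)=0 G4=G1|G2=0|1=1 -> 01001
Step 2: G0=NOT G4=NOT 1=0 G1=G4|G3=1|0=1 G2=0(const) G3=(1+0>=1)=1 G4=G1|G2=1|0=1 -> 01011
Step 3: G0=NOT G4=NOT 1=0 G1=G4|G3=1|1=1 G2=0(const) G3=(1+1>=1)=1 G4=G1|G2=1|0=1 -> 01011

01011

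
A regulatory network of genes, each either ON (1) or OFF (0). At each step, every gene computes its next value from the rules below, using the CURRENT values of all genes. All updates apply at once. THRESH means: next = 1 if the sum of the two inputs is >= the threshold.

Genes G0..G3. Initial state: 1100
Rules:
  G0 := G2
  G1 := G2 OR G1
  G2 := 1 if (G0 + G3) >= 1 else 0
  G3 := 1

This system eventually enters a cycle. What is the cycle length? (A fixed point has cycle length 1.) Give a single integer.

Step 0: 1100
Step 1: G0=G2=0 G1=G2|G1=0|1=1 G2=(1+0>=1)=1 G3=1(const) -> 0111
Step 2: G0=G2=1 G1=G2|G1=1|1=1 G2=(0+1>=1)=1 G3=1(const) -> 1111
Step 3: G0=G2=1 G1=G2|G1=1|1=1 G2=(1+1>=1)=1 G3=1(const) -> 1111
State from step 3 equals state from step 2 -> cycle length 1

Answer: 1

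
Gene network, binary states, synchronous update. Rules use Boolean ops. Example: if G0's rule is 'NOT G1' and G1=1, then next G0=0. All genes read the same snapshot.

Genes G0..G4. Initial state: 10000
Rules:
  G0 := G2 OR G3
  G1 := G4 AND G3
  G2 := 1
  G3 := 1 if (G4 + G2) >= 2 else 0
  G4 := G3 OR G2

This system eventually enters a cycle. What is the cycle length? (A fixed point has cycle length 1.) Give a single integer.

Step 0: 10000
Step 1: G0=G2|G3=0|0=0 G1=G4&G3=0&0=0 G2=1(const) G3=(0+0>=2)=0 G4=G3|G2=0|0=0 -> 00100
Step 2: G0=G2|G3=1|0=1 G1=G4&G3=0&0=0 G2=1(const) G3=(0+1>=2)=0 G4=G3|G2=0|1=1 -> 10101
Step 3: G0=G2|G3=1|0=1 G1=G4&G3=1&0=0 G2=1(const) G3=(1+1>=2)=1 G4=G3|G2=0|1=1 -> 10111
Step 4: G0=G2|G3=1|1=1 G1=G4&G3=1&1=1 G2=1(const) G3=(1+1>=2)=1 G4=G3|G2=1|1=1 -> 11111
Step 5: G0=G2|G3=1|1=1 G1=G4&G3=1&1=1 G2=1(const) G3=(1+1>=2)=1 G4=G3|G2=1|1=1 -> 11111
State from step 5 equals state from step 4 -> cycle length 1

Answer: 1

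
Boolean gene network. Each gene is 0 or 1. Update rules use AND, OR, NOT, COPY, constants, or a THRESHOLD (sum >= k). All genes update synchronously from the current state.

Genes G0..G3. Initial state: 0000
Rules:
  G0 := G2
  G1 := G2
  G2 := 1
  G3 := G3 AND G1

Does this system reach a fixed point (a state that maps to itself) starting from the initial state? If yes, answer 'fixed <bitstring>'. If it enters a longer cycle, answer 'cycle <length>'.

Answer: fixed 1110

Derivation:
Step 0: 0000
Step 1: G0=G2=0 G1=G2=0 G2=1(const) G3=G3&G1=0&0=0 -> 0010
Step 2: G0=G2=1 G1=G2=1 G2=1(const) G3=G3&G1=0&0=0 -> 1110
Step 3: G0=G2=1 G1=G2=1 G2=1(const) G3=G3&G1=0&1=0 -> 1110
Fixed point reached at step 2: 1110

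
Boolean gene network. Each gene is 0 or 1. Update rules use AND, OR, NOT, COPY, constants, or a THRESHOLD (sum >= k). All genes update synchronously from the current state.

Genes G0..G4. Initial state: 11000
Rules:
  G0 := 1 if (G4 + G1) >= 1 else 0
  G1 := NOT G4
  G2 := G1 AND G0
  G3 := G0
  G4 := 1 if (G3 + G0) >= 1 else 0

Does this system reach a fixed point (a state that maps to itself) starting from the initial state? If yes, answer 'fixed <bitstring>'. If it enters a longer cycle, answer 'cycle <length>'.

Step 0: 11000
Step 1: G0=(0+1>=1)=1 G1=NOT G4=NOT 0=1 G2=G1&G0=1&1=1 G3=G0=1 G4=(0+1>=1)=1 -> 11111
Step 2: G0=(1+1>=1)=1 G1=NOT G4=NOT 1=0 G2=G1&G0=1&1=1 G3=G0=1 G4=(1+1>=1)=1 -> 10111
Step 3: G0=(1+0>=1)=1 G1=NOT G4=NOT 1=0 G2=G1&G0=0&1=0 G3=G0=1 G4=(1+1>=1)=1 -> 10011
Step 4: G0=(1+0>=1)=1 G1=NOT G4=NOT 1=0 G2=G1&G0=0&1=0 G3=G0=1 G4=(1+1>=1)=1 -> 10011
Fixed point reached at step 3: 10011

Answer: fixed 10011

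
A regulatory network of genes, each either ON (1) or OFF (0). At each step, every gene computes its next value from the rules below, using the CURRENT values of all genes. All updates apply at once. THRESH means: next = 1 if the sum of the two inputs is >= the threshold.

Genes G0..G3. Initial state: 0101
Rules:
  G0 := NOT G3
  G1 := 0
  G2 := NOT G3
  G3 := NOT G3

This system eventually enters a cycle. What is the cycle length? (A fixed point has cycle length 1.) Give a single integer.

Step 0: 0101
Step 1: G0=NOT G3=NOT 1=0 G1=0(const) G2=NOT G3=NOT 1=0 G3=NOT G3=NOT 1=0 -> 0000
Step 2: G0=NOT G3=NOT 0=1 G1=0(const) G2=NOT G3=NOT 0=1 G3=NOT G3=NOT 0=1 -> 1011
Step 3: G0=NOT G3=NOT 1=0 G1=0(const) G2=NOT G3=NOT 1=0 G3=NOT G3=NOT 1=0 -> 0000
State from step 3 equals state from step 1 -> cycle length 2

Answer: 2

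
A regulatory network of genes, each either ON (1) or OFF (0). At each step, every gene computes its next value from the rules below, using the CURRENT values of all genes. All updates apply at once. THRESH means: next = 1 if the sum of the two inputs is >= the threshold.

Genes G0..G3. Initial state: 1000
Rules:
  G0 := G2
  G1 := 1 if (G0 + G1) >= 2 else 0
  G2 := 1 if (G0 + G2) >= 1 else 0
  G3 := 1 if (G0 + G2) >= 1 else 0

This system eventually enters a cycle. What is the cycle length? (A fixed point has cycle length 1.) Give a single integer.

Step 0: 1000
Step 1: G0=G2=0 G1=(1+0>=2)=0 G2=(1+0>=1)=1 G3=(1+0>=1)=1 -> 0011
Step 2: G0=G2=1 G1=(0+0>=2)=0 G2=(0+1>=1)=1 G3=(0+1>=1)=1 -> 1011
Step 3: G0=G2=1 G1=(1+0>=2)=0 G2=(1+1>=1)=1 G3=(1+1>=1)=1 -> 1011
State from step 3 equals state from step 2 -> cycle length 1

Answer: 1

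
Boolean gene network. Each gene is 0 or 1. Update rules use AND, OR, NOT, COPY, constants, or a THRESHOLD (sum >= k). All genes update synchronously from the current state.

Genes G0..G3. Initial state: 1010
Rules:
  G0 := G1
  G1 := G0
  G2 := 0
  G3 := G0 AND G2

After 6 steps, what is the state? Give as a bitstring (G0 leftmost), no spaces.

Step 1: G0=G1=0 G1=G0=1 G2=0(const) G3=G0&G2=1&1=1 -> 0101
Step 2: G0=G1=1 G1=G0=0 G2=0(const) G3=G0&G2=0&0=0 -> 1000
Step 3: G0=G1=0 G1=G0=1 G2=0(const) G3=G0&G2=1&0=0 -> 0100
Step 4: G0=G1=1 G1=G0=0 G2=0(const) G3=G0&G2=0&0=0 -> 1000
Step 5: G0=G1=0 G1=G0=1 G2=0(const) G3=G0&G2=1&0=0 -> 0100
Step 6: G0=G1=1 G1=G0=0 G2=0(const) G3=G0&G2=0&0=0 -> 1000

1000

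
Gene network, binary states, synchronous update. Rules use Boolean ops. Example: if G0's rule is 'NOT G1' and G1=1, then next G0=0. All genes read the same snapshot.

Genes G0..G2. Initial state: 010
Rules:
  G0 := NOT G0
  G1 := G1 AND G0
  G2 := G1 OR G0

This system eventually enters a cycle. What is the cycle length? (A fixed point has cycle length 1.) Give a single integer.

Step 0: 010
Step 1: G0=NOT G0=NOT 0=1 G1=G1&G0=1&0=0 G2=G1|G0=1|0=1 -> 101
Step 2: G0=NOT G0=NOT 1=0 G1=G1&G0=0&1=0 G2=G1|G0=0|1=1 -> 001
Step 3: G0=NOT G0=NOT 0=1 G1=G1&G0=0&0=0 G2=G1|G0=0|0=0 -> 100
Step 4: G0=NOT G0=NOT 1=0 G1=G1&G0=0&1=0 G2=G1|G0=0|1=1 -> 001
State from step 4 equals state from step 2 -> cycle length 2

Answer: 2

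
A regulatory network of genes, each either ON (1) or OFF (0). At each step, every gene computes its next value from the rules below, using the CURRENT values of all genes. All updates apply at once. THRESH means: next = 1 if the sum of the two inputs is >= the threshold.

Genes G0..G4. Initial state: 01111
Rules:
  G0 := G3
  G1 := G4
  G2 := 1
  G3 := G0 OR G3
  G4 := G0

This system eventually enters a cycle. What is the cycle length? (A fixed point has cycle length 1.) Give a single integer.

Step 0: 01111
Step 1: G0=G3=1 G1=G4=1 G2=1(const) G3=G0|G3=0|1=1 G4=G0=0 -> 11110
Step 2: G0=G3=1 G1=G4=0 G2=1(const) G3=G0|G3=1|1=1 G4=G0=1 -> 10111
Step 3: G0=G3=1 G1=G4=1 G2=1(const) G3=G0|G3=1|1=1 G4=G0=1 -> 11111
Step 4: G0=G3=1 G1=G4=1 G2=1(const) G3=G0|G3=1|1=1 G4=G0=1 -> 11111
State from step 4 equals state from step 3 -> cycle length 1

Answer: 1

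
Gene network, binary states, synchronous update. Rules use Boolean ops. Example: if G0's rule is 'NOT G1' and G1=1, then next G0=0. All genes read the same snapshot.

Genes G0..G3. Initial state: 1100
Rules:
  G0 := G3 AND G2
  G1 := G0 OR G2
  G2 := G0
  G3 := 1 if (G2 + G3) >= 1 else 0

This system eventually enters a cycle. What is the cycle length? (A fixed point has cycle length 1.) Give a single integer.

Step 0: 1100
Step 1: G0=G3&G2=0&0=0 G1=G0|G2=1|0=1 G2=G0=1 G3=(0+0>=1)=0 -> 0110
Step 2: G0=G3&G2=0&1=0 G1=G0|G2=0|1=1 G2=G0=0 G3=(1+0>=1)=1 -> 0101
Step 3: G0=G3&G2=1&0=0 G1=G0|G2=0|0=0 G2=G0=0 G3=(0+1>=1)=1 -> 0001
Step 4: G0=G3&G2=1&0=0 G1=G0|G2=0|0=0 G2=G0=0 G3=(0+1>=1)=1 -> 0001
State from step 4 equals state from step 3 -> cycle length 1

Answer: 1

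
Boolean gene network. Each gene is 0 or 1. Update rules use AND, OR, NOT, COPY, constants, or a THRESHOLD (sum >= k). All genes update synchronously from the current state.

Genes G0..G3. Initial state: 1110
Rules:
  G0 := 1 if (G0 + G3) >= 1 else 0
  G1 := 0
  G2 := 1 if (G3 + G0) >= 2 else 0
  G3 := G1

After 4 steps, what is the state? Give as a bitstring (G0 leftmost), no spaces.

Step 1: G0=(1+0>=1)=1 G1=0(const) G2=(0+1>=2)=0 G3=G1=1 -> 1001
Step 2: G0=(1+1>=1)=1 G1=0(const) G2=(1+1>=2)=1 G3=G1=0 -> 1010
Step 3: G0=(1+0>=1)=1 G1=0(const) G2=(0+1>=2)=0 G3=G1=0 -> 1000
Step 4: G0=(1+0>=1)=1 G1=0(const) G2=(0+1>=2)=0 G3=G1=0 -> 1000

1000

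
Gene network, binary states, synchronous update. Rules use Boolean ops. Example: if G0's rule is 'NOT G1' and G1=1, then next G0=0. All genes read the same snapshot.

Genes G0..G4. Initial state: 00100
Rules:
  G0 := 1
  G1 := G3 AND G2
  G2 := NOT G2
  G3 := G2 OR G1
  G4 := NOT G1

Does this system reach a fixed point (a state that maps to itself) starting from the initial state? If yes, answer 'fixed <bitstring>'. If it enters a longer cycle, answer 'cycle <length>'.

Answer: cycle 2

Derivation:
Step 0: 00100
Step 1: G0=1(const) G1=G3&G2=0&1=0 G2=NOT G2=NOT 1=0 G3=G2|G1=1|0=1 G4=NOT G1=NOT 0=1 -> 10011
Step 2: G0=1(const) G1=G3&G2=1&0=0 G2=NOT G2=NOT 0=1 G3=G2|G1=0|0=0 G4=NOT G1=NOT 0=1 -> 10101
Step 3: G0=1(const) G1=G3&G2=0&1=0 G2=NOT G2=NOT 1=0 G3=G2|G1=1|0=1 G4=NOT G1=NOT 0=1 -> 10011
Cycle of length 2 starting at step 1 -> no fixed point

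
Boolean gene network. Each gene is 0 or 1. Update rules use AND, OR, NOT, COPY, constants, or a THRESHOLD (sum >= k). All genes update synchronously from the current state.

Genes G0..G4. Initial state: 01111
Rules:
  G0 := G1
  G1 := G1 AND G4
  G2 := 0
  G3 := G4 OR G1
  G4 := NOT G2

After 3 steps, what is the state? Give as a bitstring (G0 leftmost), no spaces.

Step 1: G0=G1=1 G1=G1&G4=1&1=1 G2=0(const) G3=G4|G1=1|1=1 G4=NOT G2=NOT 1=0 -> 11010
Step 2: G0=G1=1 G1=G1&G4=1&0=0 G2=0(const) G3=G4|G1=0|1=1 G4=NOT G2=NOT 0=1 -> 10011
Step 3: G0=G1=0 G1=G1&G4=0&1=0 G2=0(const) G3=G4|G1=1|0=1 G4=NOT G2=NOT 0=1 -> 00011

00011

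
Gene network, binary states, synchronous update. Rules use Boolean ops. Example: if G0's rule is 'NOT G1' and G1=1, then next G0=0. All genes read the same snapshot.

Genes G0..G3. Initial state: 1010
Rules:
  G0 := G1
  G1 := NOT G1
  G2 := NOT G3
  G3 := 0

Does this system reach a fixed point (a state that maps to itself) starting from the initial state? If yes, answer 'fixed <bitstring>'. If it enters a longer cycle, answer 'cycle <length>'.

Step 0: 1010
Step 1: G0=G1=0 G1=NOT G1=NOT 0=1 G2=NOT G3=NOT 0=1 G3=0(const) -> 0110
Step 2: G0=G1=1 G1=NOT G1=NOT 1=0 G2=NOT G3=NOT 0=1 G3=0(const) -> 1010
Cycle of length 2 starting at step 0 -> no fixed point

Answer: cycle 2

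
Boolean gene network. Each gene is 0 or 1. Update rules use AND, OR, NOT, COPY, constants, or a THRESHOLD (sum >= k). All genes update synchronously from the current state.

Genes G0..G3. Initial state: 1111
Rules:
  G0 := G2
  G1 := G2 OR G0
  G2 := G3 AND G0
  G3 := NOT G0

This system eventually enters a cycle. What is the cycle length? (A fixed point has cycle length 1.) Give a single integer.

Answer: 1

Derivation:
Step 0: 1111
Step 1: G0=G2=1 G1=G2|G0=1|1=1 G2=G3&G0=1&1=1 G3=NOT G0=NOT 1=0 -> 1110
Step 2: G0=G2=1 G1=G2|G0=1|1=1 G2=G3&G0=0&1=0 G3=NOT G0=NOT 1=0 -> 1100
Step 3: G0=G2=0 G1=G2|G0=0|1=1 G2=G3&G0=0&1=0 G3=NOT G0=NOT 1=0 -> 0100
Step 4: G0=G2=0 G1=G2|G0=0|0=0 G2=G3&G0=0&0=0 G3=NOT G0=NOT 0=1 -> 0001
Step 5: G0=G2=0 G1=G2|G0=0|0=0 G2=G3&G0=1&0=0 G3=NOT G0=NOT 0=1 -> 0001
State from step 5 equals state from step 4 -> cycle length 1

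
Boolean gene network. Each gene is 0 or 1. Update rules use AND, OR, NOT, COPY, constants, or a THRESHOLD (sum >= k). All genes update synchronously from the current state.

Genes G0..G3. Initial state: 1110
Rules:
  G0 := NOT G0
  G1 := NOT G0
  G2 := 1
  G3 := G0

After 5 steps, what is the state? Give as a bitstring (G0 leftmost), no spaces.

Step 1: G0=NOT G0=NOT 1=0 G1=NOT G0=NOT 1=0 G2=1(const) G3=G0=1 -> 0011
Step 2: G0=NOT G0=NOT 0=1 G1=NOT G0=NOT 0=1 G2=1(const) G3=G0=0 -> 1110
Step 3: G0=NOT G0=NOT 1=0 G1=NOT G0=NOT 1=0 G2=1(const) G3=G0=1 -> 0011
Step 4: G0=NOT G0=NOT 0=1 G1=NOT G0=NOT 0=1 G2=1(const) G3=G0=0 -> 1110
Step 5: G0=NOT G0=NOT 1=0 G1=NOT G0=NOT 1=0 G2=1(const) G3=G0=1 -> 0011

0011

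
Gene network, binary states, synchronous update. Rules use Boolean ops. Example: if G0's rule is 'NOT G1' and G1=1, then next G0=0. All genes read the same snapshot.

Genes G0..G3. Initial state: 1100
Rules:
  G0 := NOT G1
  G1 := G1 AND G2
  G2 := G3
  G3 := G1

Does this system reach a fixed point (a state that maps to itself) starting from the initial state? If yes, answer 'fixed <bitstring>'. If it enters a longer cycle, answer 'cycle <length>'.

Step 0: 1100
Step 1: G0=NOT G1=NOT 1=0 G1=G1&G2=1&0=0 G2=G3=0 G3=G1=1 -> 0001
Step 2: G0=NOT G1=NOT 0=1 G1=G1&G2=0&0=0 G2=G3=1 G3=G1=0 -> 1010
Step 3: G0=NOT G1=NOT 0=1 G1=G1&G2=0&1=0 G2=G3=0 G3=G1=0 -> 1000
Step 4: G0=NOT G1=NOT 0=1 G1=G1&G2=0&0=0 G2=G3=0 G3=G1=0 -> 1000
Fixed point reached at step 3: 1000

Answer: fixed 1000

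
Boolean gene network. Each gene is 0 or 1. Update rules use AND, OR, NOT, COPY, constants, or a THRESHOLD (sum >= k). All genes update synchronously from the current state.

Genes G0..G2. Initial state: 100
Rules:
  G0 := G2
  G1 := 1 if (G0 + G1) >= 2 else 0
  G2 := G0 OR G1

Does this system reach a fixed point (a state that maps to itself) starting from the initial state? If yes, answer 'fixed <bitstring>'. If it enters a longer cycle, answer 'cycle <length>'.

Answer: cycle 2

Derivation:
Step 0: 100
Step 1: G0=G2=0 G1=(1+0>=2)=0 G2=G0|G1=1|0=1 -> 001
Step 2: G0=G2=1 G1=(0+0>=2)=0 G2=G0|G1=0|0=0 -> 100
Cycle of length 2 starting at step 0 -> no fixed point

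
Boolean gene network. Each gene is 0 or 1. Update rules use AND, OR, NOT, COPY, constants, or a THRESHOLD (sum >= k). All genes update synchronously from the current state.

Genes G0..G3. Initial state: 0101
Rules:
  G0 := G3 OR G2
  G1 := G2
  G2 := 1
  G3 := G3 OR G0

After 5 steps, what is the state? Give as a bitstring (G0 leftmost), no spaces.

Step 1: G0=G3|G2=1|0=1 G1=G2=0 G2=1(const) G3=G3|G0=1|0=1 -> 1011
Step 2: G0=G3|G2=1|1=1 G1=G2=1 G2=1(const) G3=G3|G0=1|1=1 -> 1111
Step 3: G0=G3|G2=1|1=1 G1=G2=1 G2=1(const) G3=G3|G0=1|1=1 -> 1111
Step 4: G0=G3|G2=1|1=1 G1=G2=1 G2=1(const) G3=G3|G0=1|1=1 -> 1111
Step 5: G0=G3|G2=1|1=1 G1=G2=1 G2=1(const) G3=G3|G0=1|1=1 -> 1111

1111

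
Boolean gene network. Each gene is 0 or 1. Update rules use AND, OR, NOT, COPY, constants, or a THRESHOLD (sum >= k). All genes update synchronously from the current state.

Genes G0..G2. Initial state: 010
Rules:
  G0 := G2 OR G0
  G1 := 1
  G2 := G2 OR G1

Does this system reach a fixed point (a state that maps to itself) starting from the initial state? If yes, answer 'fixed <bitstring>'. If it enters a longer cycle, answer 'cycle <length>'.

Step 0: 010
Step 1: G0=G2|G0=0|0=0 G1=1(const) G2=G2|G1=0|1=1 -> 011
Step 2: G0=G2|G0=1|0=1 G1=1(const) G2=G2|G1=1|1=1 -> 111
Step 3: G0=G2|G0=1|1=1 G1=1(const) G2=G2|G1=1|1=1 -> 111
Fixed point reached at step 2: 111

Answer: fixed 111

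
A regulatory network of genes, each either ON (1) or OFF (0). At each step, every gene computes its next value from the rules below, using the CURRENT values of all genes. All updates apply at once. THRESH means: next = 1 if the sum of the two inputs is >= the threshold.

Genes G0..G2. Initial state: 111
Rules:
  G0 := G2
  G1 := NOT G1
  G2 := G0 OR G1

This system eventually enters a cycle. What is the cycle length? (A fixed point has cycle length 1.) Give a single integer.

Step 0: 111
Step 1: G0=G2=1 G1=NOT G1=NOT 1=0 G2=G0|G1=1|1=1 -> 101
Step 2: G0=G2=1 G1=NOT G1=NOT 0=1 G2=G0|G1=1|0=1 -> 111
State from step 2 equals state from step 0 -> cycle length 2

Answer: 2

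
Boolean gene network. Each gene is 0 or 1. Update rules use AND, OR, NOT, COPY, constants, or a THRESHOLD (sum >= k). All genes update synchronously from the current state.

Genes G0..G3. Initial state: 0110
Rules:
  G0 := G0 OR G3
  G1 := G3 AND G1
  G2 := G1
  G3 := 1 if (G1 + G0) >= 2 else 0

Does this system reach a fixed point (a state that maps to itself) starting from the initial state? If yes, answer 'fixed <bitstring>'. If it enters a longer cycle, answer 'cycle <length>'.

Answer: fixed 0000

Derivation:
Step 0: 0110
Step 1: G0=G0|G3=0|0=0 G1=G3&G1=0&1=0 G2=G1=1 G3=(1+0>=2)=0 -> 0010
Step 2: G0=G0|G3=0|0=0 G1=G3&G1=0&0=0 G2=G1=0 G3=(0+0>=2)=0 -> 0000
Step 3: G0=G0|G3=0|0=0 G1=G3&G1=0&0=0 G2=G1=0 G3=(0+0>=2)=0 -> 0000
Fixed point reached at step 2: 0000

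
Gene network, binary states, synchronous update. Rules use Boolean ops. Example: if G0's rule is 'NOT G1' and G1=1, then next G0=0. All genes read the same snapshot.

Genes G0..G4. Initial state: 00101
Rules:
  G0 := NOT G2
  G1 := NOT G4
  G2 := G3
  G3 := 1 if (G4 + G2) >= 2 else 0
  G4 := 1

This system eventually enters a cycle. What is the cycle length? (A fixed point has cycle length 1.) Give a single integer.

Answer: 2

Derivation:
Step 0: 00101
Step 1: G0=NOT G2=NOT 1=0 G1=NOT G4=NOT 1=0 G2=G3=0 G3=(1+1>=2)=1 G4=1(const) -> 00011
Step 2: G0=NOT G2=NOT 0=1 G1=NOT G4=NOT 1=0 G2=G3=1 G3=(1+0>=2)=0 G4=1(const) -> 10101
Step 3: G0=NOT G2=NOT 1=0 G1=NOT G4=NOT 1=0 G2=G3=0 G3=(1+1>=2)=1 G4=1(const) -> 00011
State from step 3 equals state from step 1 -> cycle length 2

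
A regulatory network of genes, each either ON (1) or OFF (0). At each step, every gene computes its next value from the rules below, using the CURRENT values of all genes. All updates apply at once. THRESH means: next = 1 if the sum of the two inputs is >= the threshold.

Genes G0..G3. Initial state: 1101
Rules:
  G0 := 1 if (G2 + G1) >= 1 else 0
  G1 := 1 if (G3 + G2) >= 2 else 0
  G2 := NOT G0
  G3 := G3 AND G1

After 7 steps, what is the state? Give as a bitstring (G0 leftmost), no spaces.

Step 1: G0=(0+1>=1)=1 G1=(1+0>=2)=0 G2=NOT G0=NOT 1=0 G3=G3&G1=1&1=1 -> 1001
Step 2: G0=(0+0>=1)=0 G1=(1+0>=2)=0 G2=NOT G0=NOT 1=0 G3=G3&G1=1&0=0 -> 0000
Step 3: G0=(0+0>=1)=0 G1=(0+0>=2)=0 G2=NOT G0=NOT 0=1 G3=G3&G1=0&0=0 -> 0010
Step 4: G0=(1+0>=1)=1 G1=(0+1>=2)=0 G2=NOT G0=NOT 0=1 G3=G3&G1=0&0=0 -> 1010
Step 5: G0=(1+0>=1)=1 G1=(0+1>=2)=0 G2=NOT G0=NOT 1=0 G3=G3&G1=0&0=0 -> 1000
Step 6: G0=(0+0>=1)=0 G1=(0+0>=2)=0 G2=NOT G0=NOT 1=0 G3=G3&G1=0&0=0 -> 0000
Step 7: G0=(0+0>=1)=0 G1=(0+0>=2)=0 G2=NOT G0=NOT 0=1 G3=G3&G1=0&0=0 -> 0010

0010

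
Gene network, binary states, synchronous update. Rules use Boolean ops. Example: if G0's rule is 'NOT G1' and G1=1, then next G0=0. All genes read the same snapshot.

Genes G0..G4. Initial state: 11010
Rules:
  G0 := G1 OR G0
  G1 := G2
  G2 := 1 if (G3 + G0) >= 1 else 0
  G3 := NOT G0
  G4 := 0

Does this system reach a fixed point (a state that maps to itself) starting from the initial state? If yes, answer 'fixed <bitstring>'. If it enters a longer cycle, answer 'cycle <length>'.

Step 0: 11010
Step 1: G0=G1|G0=1|1=1 G1=G2=0 G2=(1+1>=1)=1 G3=NOT G0=NOT 1=0 G4=0(const) -> 10100
Step 2: G0=G1|G0=0|1=1 G1=G2=1 G2=(0+1>=1)=1 G3=NOT G0=NOT 1=0 G4=0(const) -> 11100
Step 3: G0=G1|G0=1|1=1 G1=G2=1 G2=(0+1>=1)=1 G3=NOT G0=NOT 1=0 G4=0(const) -> 11100
Fixed point reached at step 2: 11100

Answer: fixed 11100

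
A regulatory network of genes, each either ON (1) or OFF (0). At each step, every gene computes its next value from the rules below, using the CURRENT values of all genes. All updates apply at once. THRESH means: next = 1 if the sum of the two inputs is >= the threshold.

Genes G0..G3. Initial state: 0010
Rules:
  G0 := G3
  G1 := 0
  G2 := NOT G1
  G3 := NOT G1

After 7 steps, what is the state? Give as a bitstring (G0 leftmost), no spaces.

Step 1: G0=G3=0 G1=0(const) G2=NOT G1=NOT 0=1 G3=NOT G1=NOT 0=1 -> 0011
Step 2: G0=G3=1 G1=0(const) G2=NOT G1=NOT 0=1 G3=NOT G1=NOT 0=1 -> 1011
Step 3: G0=G3=1 G1=0(const) G2=NOT G1=NOT 0=1 G3=NOT G1=NOT 0=1 -> 1011
Step 4: G0=G3=1 G1=0(const) G2=NOT G1=NOT 0=1 G3=NOT G1=NOT 0=1 -> 1011
Step 5: G0=G3=1 G1=0(const) G2=NOT G1=NOT 0=1 G3=NOT G1=NOT 0=1 -> 1011
Step 6: G0=G3=1 G1=0(const) G2=NOT G1=NOT 0=1 G3=NOT G1=NOT 0=1 -> 1011
Step 7: G0=G3=1 G1=0(const) G2=NOT G1=NOT 0=1 G3=NOT G1=NOT 0=1 -> 1011

1011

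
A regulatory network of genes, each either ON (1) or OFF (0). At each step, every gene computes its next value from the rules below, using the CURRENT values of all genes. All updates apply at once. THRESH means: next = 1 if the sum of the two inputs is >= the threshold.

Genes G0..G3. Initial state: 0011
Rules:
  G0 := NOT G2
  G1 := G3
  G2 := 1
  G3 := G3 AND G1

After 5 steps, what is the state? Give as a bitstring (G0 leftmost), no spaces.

Step 1: G0=NOT G2=NOT 1=0 G1=G3=1 G2=1(const) G3=G3&G1=1&0=0 -> 0110
Step 2: G0=NOT G2=NOT 1=0 G1=G3=0 G2=1(const) G3=G3&G1=0&1=0 -> 0010
Step 3: G0=NOT G2=NOT 1=0 G1=G3=0 G2=1(const) G3=G3&G1=0&0=0 -> 0010
Step 4: G0=NOT G2=NOT 1=0 G1=G3=0 G2=1(const) G3=G3&G1=0&0=0 -> 0010
Step 5: G0=NOT G2=NOT 1=0 G1=G3=0 G2=1(const) G3=G3&G1=0&0=0 -> 0010

0010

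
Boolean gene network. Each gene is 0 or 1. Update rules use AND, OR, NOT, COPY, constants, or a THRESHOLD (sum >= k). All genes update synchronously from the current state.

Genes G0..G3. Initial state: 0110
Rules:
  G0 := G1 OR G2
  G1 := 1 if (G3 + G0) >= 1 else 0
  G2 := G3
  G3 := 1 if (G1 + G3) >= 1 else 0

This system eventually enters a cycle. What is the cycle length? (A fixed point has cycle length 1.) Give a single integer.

Step 0: 0110
Step 1: G0=G1|G2=1|1=1 G1=(0+0>=1)=0 G2=G3=0 G3=(1+0>=1)=1 -> 1001
Step 2: G0=G1|G2=0|0=0 G1=(1+1>=1)=1 G2=G3=1 G3=(0+1>=1)=1 -> 0111
Step 3: G0=G1|G2=1|1=1 G1=(1+0>=1)=1 G2=G3=1 G3=(1+1>=1)=1 -> 1111
Step 4: G0=G1|G2=1|1=1 G1=(1+1>=1)=1 G2=G3=1 G3=(1+1>=1)=1 -> 1111
State from step 4 equals state from step 3 -> cycle length 1

Answer: 1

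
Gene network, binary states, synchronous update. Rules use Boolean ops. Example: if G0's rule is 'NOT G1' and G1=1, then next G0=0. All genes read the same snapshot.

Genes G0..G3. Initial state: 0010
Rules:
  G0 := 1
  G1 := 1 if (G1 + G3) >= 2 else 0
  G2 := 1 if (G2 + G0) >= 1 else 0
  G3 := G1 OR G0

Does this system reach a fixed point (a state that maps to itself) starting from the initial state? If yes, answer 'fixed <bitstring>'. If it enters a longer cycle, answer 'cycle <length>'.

Step 0: 0010
Step 1: G0=1(const) G1=(0+0>=2)=0 G2=(1+0>=1)=1 G3=G1|G0=0|0=0 -> 1010
Step 2: G0=1(const) G1=(0+0>=2)=0 G2=(1+1>=1)=1 G3=G1|G0=0|1=1 -> 1011
Step 3: G0=1(const) G1=(0+1>=2)=0 G2=(1+1>=1)=1 G3=G1|G0=0|1=1 -> 1011
Fixed point reached at step 2: 1011

Answer: fixed 1011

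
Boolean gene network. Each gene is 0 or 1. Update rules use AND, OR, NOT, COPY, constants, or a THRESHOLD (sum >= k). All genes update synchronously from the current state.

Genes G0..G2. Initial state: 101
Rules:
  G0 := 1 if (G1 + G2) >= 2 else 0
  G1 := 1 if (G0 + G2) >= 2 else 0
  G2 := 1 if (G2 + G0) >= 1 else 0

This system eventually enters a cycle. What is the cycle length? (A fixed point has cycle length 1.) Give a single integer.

Step 0: 101
Step 1: G0=(0+1>=2)=0 G1=(1+1>=2)=1 G2=(1+1>=1)=1 -> 011
Step 2: G0=(1+1>=2)=1 G1=(0+1>=2)=0 G2=(1+0>=1)=1 -> 101
State from step 2 equals state from step 0 -> cycle length 2

Answer: 2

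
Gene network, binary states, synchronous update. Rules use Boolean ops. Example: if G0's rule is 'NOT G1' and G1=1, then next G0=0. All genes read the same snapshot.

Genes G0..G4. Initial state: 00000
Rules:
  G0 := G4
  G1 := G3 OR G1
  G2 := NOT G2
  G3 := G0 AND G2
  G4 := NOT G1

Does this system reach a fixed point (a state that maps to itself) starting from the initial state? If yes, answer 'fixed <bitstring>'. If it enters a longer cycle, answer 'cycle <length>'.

Answer: cycle 2

Derivation:
Step 0: 00000
Step 1: G0=G4=0 G1=G3|G1=0|0=0 G2=NOT G2=NOT 0=1 G3=G0&G2=0&0=0 G4=NOT G1=NOT 0=1 -> 00101
Step 2: G0=G4=1 G1=G3|G1=0|0=0 G2=NOT G2=NOT 1=0 G3=G0&G2=0&1=0 G4=NOT G1=NOT 0=1 -> 10001
Step 3: G0=G4=1 G1=G3|G1=0|0=0 G2=NOT G2=NOT 0=1 G3=G0&G2=1&0=0 G4=NOT G1=NOT 0=1 -> 10101
Step 4: G0=G4=1 G1=G3|G1=0|0=0 G2=NOT G2=NOT 1=0 G3=G0&G2=1&1=1 G4=NOT G1=NOT 0=1 -> 10011
Step 5: G0=G4=1 G1=G3|G1=1|0=1 G2=NOT G2=NOT 0=1 G3=G0&G2=1&0=0 G4=NOT G1=NOT 0=1 -> 11101
Step 6: G0=G4=1 G1=G3|G1=0|1=1 G2=NOT G2=NOT 1=0 G3=G0&G2=1&1=1 G4=NOT G1=NOT 1=0 -> 11010
Step 7: G0=G4=0 G1=G3|G1=1|1=1 G2=NOT G2=NOT 0=1 G3=G0&G2=1&0=0 G4=NOT G1=NOT 1=0 -> 01100
Step 8: G0=G4=0 G1=G3|G1=0|1=1 G2=NOT G2=NOT 1=0 G3=G0&G2=0&1=0 G4=NOT G1=NOT 1=0 -> 01000
Step 9: G0=G4=0 G1=G3|G1=0|1=1 G2=NOT G2=NOT 0=1 G3=G0&G2=0&0=0 G4=NOT G1=NOT 1=0 -> 01100
Cycle of length 2 starting at step 7 -> no fixed point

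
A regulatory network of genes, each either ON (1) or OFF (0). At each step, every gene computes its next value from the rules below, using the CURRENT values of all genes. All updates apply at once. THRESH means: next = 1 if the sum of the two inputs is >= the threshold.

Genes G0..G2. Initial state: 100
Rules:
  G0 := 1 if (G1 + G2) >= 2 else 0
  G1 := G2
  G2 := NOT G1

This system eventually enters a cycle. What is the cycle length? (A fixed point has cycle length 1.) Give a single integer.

Answer: 4

Derivation:
Step 0: 100
Step 1: G0=(0+0>=2)=0 G1=G2=0 G2=NOT G1=NOT 0=1 -> 001
Step 2: G0=(0+1>=2)=0 G1=G2=1 G2=NOT G1=NOT 0=1 -> 011
Step 3: G0=(1+1>=2)=1 G1=G2=1 G2=NOT G1=NOT 1=0 -> 110
Step 4: G0=(1+0>=2)=0 G1=G2=0 G2=NOT G1=NOT 1=0 -> 000
Step 5: G0=(0+0>=2)=0 G1=G2=0 G2=NOT G1=NOT 0=1 -> 001
State from step 5 equals state from step 1 -> cycle length 4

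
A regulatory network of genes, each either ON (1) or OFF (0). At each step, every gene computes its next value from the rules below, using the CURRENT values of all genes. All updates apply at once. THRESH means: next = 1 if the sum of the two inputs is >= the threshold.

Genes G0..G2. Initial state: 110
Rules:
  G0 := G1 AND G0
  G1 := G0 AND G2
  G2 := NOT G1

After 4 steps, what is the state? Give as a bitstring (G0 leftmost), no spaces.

Step 1: G0=G1&G0=1&1=1 G1=G0&G2=1&0=0 G2=NOT G1=NOT 1=0 -> 100
Step 2: G0=G1&G0=0&1=0 G1=G0&G2=1&0=0 G2=NOT G1=NOT 0=1 -> 001
Step 3: G0=G1&G0=0&0=0 G1=G0&G2=0&1=0 G2=NOT G1=NOT 0=1 -> 001
Step 4: G0=G1&G0=0&0=0 G1=G0&G2=0&1=0 G2=NOT G1=NOT 0=1 -> 001

001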